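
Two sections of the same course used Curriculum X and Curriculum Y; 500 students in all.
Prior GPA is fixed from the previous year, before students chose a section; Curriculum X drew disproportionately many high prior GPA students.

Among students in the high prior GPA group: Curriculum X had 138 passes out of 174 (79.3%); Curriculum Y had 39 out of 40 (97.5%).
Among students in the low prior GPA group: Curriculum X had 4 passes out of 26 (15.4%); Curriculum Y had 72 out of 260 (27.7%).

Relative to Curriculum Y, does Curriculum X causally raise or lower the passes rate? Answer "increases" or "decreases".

Within every prior GPA band level Curriculum Y has the higher rate, yet pooled Curriculum X does — Simpson's reversal.
Nothing the teaching method does changes prior GPA band; the imbalance is an allocation artefact. With prior GPA band also predicting the outcome, the pooled figure is confounded, and the within-stratum comparison is the causal one.
Within each level — high prior GPA: 79.3% vs 97.5%; low prior GPA: 15.4% vs 27.7% — Curriculum Y is higher every time.

decreases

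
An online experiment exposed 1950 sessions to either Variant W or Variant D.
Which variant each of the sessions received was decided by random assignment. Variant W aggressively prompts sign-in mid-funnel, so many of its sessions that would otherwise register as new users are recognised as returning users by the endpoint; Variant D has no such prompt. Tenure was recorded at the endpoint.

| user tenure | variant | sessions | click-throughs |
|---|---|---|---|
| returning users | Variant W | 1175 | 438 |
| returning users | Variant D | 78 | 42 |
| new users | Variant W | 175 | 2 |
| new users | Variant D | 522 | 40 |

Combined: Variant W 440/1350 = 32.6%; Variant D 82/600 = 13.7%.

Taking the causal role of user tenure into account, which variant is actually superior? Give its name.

Variant W

The stratified and pooled comparisons disagree (Variant D wins within each user tenure; Variant W wins overall), so the answer turns on the causal role of user tenure.
Stratifying would compare variants among sessions the variants themselves sorted into user tenure groups — a form of selection on an intermediate. The unconditioned pooled rates give the total causal effect.
Pooled: Variant W 32.6% vs Variant D 13.7%; Variant W is higher overall.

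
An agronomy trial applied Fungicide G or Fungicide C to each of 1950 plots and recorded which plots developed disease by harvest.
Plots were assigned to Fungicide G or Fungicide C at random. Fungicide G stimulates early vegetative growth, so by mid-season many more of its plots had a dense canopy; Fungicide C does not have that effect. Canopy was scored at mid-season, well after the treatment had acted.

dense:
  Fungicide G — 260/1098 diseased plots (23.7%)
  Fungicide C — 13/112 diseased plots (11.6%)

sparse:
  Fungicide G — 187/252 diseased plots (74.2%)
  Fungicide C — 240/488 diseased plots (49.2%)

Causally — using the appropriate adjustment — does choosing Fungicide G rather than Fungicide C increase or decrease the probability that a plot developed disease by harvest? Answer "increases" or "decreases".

The mid-season canopy-specific comparison favours Fungicide C throughout, but the pooled figures favour Fungicide G. The question is whether to condition on mid-season canopy.
Mid-season canopy is recorded after the fungicide and is itself shifted by it — it sits on the causal path from fungicide to outcome. Conditioning on a mediator would strip out part of the effect we want; the pooled comparison gives the total causal effect.
Pooled: Fungicide G 33.1% vs Fungicide C 42.2%; Fungicide G is lower overall.

decreases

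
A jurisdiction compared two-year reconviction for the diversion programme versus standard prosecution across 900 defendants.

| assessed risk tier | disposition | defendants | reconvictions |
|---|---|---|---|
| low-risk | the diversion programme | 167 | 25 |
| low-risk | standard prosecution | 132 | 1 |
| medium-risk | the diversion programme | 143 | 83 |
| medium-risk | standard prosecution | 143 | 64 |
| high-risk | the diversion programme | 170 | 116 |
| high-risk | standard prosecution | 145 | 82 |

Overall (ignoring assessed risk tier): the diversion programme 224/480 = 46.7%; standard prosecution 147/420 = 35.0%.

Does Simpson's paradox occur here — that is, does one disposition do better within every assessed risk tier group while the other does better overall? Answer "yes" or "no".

Within each assessed risk tier level (low-risk 15.0% vs 0.8%; medium-risk 58.0% vs 44.8%; high-risk 68.2% vs 56.6%), standard prosecution has the lower rate every time. Pooled: 46.7% vs 35.0% — standard prosecution has the lower rate overall. They agree.

no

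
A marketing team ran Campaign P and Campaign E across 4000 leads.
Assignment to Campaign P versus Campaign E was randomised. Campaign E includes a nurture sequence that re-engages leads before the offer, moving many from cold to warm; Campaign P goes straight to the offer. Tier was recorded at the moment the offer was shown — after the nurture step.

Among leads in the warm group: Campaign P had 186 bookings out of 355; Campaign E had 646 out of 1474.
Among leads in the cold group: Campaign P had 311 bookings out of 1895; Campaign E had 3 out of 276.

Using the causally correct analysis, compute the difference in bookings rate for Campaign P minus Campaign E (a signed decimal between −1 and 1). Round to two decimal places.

Within every engagement tier level Campaign P has the higher rate, yet pooled Campaign E does — Simpson's reversal.
Engagement tier is downstream of the campaign. One should not condition on a consequence of treatment, so the overall rates are the right comparison.
The causal difference is the pooled difference: 0.221 − 0.371 = -0.150.

-0.15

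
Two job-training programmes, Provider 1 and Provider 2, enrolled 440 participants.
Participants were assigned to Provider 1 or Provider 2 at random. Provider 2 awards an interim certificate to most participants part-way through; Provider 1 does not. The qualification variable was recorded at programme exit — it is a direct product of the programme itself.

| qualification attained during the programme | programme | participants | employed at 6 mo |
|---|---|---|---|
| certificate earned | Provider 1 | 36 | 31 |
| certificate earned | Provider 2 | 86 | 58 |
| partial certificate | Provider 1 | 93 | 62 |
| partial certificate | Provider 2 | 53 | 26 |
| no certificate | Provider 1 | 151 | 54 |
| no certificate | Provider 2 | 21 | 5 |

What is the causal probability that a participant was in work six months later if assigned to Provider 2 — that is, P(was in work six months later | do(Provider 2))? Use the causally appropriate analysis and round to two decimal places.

0.56

Stratifying would compare programmes among participants the programmes themselves sorted into qualification attained during the programme groups — a form of selection on an intermediate. The unconditioned pooled rates give the total causal effect.
So P(outcome | do(Provider 2)) is just the pooled rate for Provider 2: 89/160 = 0.556.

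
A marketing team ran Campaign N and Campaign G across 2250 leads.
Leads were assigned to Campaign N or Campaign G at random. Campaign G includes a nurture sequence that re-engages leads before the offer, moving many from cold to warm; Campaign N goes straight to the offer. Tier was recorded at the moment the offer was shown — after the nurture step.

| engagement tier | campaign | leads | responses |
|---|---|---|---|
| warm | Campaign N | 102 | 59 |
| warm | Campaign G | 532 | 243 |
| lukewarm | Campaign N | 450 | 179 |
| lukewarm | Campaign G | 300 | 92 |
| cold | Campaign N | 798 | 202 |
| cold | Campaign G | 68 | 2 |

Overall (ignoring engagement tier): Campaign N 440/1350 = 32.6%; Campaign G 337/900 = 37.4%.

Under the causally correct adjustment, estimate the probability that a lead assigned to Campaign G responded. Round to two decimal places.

0.37

The engagement tier-specific comparison favours Campaign N throughout, but the pooled figures favour Campaign G. The question is whether to condition on engagement tier.
Engagement tier lies on the pathway campaign → engagement tier → outcome, so adjusting for it blocks the indirect effect. For the total causal effect of campaign, use the unadjusted pooled rates.
So P(outcome | do(Campaign G)) is just the pooled rate for Campaign G: 337/900 = 0.374.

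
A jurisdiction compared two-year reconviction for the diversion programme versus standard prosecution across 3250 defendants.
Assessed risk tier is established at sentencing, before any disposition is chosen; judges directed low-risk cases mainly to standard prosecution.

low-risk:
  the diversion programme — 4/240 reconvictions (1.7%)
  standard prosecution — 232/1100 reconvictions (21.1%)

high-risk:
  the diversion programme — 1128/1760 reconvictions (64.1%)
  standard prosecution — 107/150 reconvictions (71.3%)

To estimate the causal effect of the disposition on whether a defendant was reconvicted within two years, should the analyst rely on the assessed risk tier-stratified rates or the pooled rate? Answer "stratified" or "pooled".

Nothing the disposition does changes assessed risk tier; the imbalance is an allocation artefact. With assessed risk tier also predicting the outcome, the pooled figure is confounded, and the within-stratum comparison is the causal one.
Within each level — low-risk: 1.7% vs 21.1%; high-risk: 64.1% vs 71.3% — the diversion programme is lower every time.

stratified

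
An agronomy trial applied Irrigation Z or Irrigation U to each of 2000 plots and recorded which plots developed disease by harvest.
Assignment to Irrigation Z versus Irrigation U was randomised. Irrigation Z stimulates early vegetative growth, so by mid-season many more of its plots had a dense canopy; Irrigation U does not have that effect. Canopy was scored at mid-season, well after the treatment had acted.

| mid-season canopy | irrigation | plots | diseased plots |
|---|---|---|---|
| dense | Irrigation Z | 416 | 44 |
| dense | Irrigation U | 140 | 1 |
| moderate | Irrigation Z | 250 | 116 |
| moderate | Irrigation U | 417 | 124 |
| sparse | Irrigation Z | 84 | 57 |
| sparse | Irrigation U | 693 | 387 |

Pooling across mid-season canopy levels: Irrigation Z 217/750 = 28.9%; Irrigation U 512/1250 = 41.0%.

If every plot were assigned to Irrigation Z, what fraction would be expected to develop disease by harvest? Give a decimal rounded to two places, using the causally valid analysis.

The mid-season canopy-specific comparison favours Irrigation U throughout, but the pooled figures favour Irrigation Z. The question is whether to condition on mid-season canopy.
The distribution of mid-season canopy is itself part of what the irrigation does — it is an intermediate outcome. Holding it fixed would remove that part of the effect; the total effect is the pooled difference.
So P(outcome | do(Irrigation Z)) is just the pooled rate for Irrigation Z: 217/750 = 0.289.

0.29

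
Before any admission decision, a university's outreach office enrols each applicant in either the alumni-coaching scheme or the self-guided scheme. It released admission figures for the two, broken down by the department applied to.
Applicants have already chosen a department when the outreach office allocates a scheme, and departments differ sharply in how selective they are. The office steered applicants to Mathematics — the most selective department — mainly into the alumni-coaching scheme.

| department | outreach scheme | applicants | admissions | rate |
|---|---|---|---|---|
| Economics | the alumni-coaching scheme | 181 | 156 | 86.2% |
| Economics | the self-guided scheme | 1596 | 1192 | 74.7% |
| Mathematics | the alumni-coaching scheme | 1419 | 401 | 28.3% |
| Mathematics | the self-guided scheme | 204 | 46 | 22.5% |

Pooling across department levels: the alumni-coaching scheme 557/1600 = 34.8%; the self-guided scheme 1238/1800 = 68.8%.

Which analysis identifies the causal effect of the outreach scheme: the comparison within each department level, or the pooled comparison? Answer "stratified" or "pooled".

stratified

Here department is a common cause — it drives both which outreach scheme a case falls under and the outcome. The crude comparison mixes populations; the stratum-specific rates are the causally relevant ones.
Within each level — Economics: 86.2% vs 74.7%; Mathematics: 28.3% vs 22.5% — the alumni-coaching scheme is higher every time.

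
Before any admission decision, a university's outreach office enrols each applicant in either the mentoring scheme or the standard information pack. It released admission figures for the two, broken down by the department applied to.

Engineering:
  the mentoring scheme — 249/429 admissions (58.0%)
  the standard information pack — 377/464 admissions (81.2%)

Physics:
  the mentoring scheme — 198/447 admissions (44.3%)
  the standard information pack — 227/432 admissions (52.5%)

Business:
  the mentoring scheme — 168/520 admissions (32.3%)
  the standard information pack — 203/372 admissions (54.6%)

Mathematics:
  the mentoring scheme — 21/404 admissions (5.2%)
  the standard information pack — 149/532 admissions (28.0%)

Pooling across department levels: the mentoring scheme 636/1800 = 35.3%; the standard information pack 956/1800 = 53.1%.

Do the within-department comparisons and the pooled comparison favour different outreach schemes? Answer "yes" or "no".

Within each department level (Engineering 58.0% vs 81.2%; Physics 44.3% vs 52.5%; Business 32.3% vs 54.6%; Mathematics 5.2% vs 28.0%), the standard information pack has the higher rate every time. Pooled: 35.3% vs 53.1% — the standard information pack has the higher rate overall. They agree.

no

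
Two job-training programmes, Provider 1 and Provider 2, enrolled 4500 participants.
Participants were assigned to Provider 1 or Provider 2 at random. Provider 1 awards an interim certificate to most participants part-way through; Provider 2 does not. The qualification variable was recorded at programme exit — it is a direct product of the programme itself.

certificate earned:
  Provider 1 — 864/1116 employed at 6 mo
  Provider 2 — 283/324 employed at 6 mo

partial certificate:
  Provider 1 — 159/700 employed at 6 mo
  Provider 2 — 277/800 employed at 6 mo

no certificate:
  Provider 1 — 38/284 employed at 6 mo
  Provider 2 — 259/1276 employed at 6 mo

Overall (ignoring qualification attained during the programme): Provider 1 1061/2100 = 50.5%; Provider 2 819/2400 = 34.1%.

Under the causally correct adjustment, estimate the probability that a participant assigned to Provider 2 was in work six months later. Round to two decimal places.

0.34

Qualification attained during the programme here is a post-treatment variable shaped by the programme; conditioning on it would introduce bias rather than remove it. The overall comparison is the causal one.
So P(outcome | do(Provider 2)) is just the pooled rate for Provider 2: 819/2400 = 0.341.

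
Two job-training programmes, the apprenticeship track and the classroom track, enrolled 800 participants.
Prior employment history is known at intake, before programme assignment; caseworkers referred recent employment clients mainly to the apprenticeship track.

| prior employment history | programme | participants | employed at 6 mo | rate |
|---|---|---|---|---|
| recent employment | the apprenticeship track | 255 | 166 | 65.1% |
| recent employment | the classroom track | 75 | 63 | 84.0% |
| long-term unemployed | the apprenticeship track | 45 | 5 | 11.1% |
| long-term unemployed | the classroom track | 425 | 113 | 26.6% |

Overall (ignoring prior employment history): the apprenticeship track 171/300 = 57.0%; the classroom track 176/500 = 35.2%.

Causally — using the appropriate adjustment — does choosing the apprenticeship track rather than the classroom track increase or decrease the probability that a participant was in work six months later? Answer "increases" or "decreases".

Prior employment history is set before the programme has any effect — it is not caused by the programme — and it independently drives the outcome. That makes it a confounder, so the causal comparison is within prior employment history levels.
Within each level — recent employment: 65.1% vs 84.0%; long-term unemployed: 11.1% vs 26.6% — the classroom track is higher every time.

decreases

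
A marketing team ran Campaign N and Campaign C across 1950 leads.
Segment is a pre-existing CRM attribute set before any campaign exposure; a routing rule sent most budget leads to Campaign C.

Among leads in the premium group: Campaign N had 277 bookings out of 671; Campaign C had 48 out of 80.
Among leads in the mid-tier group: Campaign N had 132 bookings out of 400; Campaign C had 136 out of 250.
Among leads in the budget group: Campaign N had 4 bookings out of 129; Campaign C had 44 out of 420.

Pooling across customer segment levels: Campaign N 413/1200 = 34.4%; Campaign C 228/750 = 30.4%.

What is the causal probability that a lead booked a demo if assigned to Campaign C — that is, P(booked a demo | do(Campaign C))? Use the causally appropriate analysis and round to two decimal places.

0.44

The customer segment-specific comparison favours Campaign C throughout, but the pooled figures favour Campaign N. The question is whether to condition on customer segment.
Nothing the campaign does changes customer segment; the imbalance is an allocation artefact. With customer segment also predicting the outcome, the pooled figure is confounded, and the within-stratum comparison is the causal one.
Standardising Campaign C to the population customer segment mix: 0.385·48/80 + 0.333·136/250 + 0.282·44/420 = 0.442.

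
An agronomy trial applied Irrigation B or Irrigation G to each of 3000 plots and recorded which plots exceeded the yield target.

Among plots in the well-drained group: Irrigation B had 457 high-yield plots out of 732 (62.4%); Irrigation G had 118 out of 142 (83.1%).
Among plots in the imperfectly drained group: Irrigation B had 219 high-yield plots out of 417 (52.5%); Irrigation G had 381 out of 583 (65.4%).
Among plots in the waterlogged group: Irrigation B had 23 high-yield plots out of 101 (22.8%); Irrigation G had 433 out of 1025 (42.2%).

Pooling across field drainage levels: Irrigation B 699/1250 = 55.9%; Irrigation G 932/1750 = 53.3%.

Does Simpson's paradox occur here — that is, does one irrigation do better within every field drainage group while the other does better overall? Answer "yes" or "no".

Within each field drainage level (well-drained 62.4% vs 83.1%; imperfectly drained 52.5% vs 65.4%; waterlogged 22.8% vs 42.2%), Irrigation G has the higher rate every time. Pooled: 55.9% vs 53.3% — Irrigation B has the higher rate overall. The two comparisons disagree.

yes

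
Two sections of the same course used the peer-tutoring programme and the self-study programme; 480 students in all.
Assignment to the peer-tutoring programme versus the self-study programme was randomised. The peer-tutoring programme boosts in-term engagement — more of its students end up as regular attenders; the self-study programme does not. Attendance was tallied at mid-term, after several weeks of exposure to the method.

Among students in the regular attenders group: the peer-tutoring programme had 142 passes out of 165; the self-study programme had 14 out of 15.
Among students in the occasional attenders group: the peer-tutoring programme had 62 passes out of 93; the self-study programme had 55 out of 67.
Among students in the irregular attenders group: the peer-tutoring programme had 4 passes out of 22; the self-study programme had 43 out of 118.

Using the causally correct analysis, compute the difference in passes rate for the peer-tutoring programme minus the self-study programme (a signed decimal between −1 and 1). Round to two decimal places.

+0.18

the self-study programme is higher inside every mid-term attendance stratum but the peer-tutoring programme is higher in aggregate. Whether to stratify depends on how mid-term attendance relates to the teaching method.
Because the teaching method influences mid-term attendance, mid-term attendance is a post-treatment mediator, not a confounder. Stratifying on it would bias the estimate; the causal effect is the crude pooled difference.
The causal difference is the pooled difference: 0.743 − 0.560 = +0.183.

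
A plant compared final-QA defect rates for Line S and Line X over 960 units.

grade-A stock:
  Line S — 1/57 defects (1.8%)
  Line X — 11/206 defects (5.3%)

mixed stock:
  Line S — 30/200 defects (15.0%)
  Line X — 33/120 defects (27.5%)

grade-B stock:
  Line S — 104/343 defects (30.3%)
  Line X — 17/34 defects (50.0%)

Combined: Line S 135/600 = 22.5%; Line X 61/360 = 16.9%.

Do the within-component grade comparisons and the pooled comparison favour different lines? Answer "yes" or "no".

Within each component grade level (grade-A stock 1.8% vs 5.3%; mixed stock 15.0% vs 27.5%; grade-B stock 30.3% vs 50.0%), Line S has the lower rate every time. Pooled: 22.5% vs 16.9% — Line X has the lower rate overall. The two comparisons disagree.

yes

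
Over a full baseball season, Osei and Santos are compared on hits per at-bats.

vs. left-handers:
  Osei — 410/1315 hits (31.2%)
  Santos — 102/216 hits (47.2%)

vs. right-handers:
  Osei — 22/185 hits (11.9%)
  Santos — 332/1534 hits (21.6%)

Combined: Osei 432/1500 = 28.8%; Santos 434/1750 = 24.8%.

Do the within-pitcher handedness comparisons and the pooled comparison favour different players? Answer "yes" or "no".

Within each pitcher handedness level (vs. left-handers 31.2% vs 47.2%; vs. right-handers 11.9% vs 21.6%), Santos has the higher rate every time. Pooled: 28.8% vs 24.8% — Osei has the higher rate overall. The two comparisons disagree.

yes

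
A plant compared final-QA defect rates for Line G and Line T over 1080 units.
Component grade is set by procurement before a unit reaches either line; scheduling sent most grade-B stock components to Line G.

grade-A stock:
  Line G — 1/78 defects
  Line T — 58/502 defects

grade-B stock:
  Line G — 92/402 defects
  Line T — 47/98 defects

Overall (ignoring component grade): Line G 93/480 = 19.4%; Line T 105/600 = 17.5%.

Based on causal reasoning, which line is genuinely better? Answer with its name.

Line G

Within every component grade level Line G has the lower rate, yet pooled Line T does — Simpson's reversal.
Since component grade is a pre-existing factor (not a product of the line) and it affects the outcome on its own, it is a confounder. The stratified rates, not the pooled rate, identify the causal effect.
Within each level — grade-A stock: 1.3% vs 11.6%; grade-B stock: 22.9% vs 48.0% — Line G is lower every time.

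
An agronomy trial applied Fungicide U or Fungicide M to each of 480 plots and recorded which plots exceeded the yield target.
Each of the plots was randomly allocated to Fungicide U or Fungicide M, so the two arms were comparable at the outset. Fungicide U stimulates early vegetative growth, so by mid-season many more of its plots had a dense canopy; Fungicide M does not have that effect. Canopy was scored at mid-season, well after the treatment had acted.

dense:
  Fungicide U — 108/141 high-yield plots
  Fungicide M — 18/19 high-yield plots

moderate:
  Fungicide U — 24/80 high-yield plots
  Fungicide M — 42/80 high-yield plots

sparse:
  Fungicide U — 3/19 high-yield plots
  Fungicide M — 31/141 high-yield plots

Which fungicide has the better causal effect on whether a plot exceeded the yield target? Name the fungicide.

Mid-season canopy is recorded after the fungicide and is itself shifted by it — it sits on the causal path from fungicide to outcome. Conditioning on a mediator would strip out part of the effect we want; the pooled comparison gives the total causal effect.
Pooled: Fungicide U 56.2% vs Fungicide M 37.9%; Fungicide U is higher overall.

Fungicide U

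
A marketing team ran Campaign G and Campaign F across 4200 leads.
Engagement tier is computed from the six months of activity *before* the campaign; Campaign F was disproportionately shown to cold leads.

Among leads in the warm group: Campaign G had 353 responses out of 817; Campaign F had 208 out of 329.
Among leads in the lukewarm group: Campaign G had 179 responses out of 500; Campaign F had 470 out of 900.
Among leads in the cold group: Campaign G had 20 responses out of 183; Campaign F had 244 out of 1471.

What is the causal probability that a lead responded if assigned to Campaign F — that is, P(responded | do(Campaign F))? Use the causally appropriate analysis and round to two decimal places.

The stratified and pooled comparisons disagree (Campaign F wins within each engagement tier; Campaign G wins overall), so the answer turns on the causal role of engagement tier.
The imbalance in engagement tier arose from how leads were allocated, not from anything the campaign did; and engagement tier independently affects the outcome. The pooled gap is confounded — condition on engagement tier.
Standardising Campaign F to the population engagement tier mix: 0.273·208/329 + 0.333·470/900 + 0.394·244/1471 = 0.412.

0.41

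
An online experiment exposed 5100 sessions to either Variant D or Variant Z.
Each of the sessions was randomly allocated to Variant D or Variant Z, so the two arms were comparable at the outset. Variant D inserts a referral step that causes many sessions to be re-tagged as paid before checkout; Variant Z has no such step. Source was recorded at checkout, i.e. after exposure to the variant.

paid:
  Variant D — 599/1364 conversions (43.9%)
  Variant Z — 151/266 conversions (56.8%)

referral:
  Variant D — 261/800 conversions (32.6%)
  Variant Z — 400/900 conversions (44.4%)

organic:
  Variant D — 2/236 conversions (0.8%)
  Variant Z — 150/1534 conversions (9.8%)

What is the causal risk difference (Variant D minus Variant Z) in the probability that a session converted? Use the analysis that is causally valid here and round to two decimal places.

Because the variant influences traffic source, traffic source is a post-treatment mediator, not a confounder. Stratifying on it would bias the estimate; the causal effect is the crude pooled difference.
The causal difference is the pooled difference: 0.359 − 0.260 = +0.100.

+0.10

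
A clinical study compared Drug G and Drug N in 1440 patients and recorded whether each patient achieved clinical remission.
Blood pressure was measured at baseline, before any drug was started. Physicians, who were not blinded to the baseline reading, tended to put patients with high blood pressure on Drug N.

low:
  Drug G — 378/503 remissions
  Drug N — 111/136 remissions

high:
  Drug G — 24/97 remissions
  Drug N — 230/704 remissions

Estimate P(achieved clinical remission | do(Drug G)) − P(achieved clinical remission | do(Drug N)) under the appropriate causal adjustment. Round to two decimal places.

Since blood pressure is a pre-existing factor (not a product of the drug) and it affects the outcome on its own, it is a confounder. The stratified rates, not the pooled rate, identify the causal effect.
Adjusting over the population distribution of blood pressure: 0.444·(0.751−0.816) + 0.556·(0.247−0.327) = -0.073.

-0.07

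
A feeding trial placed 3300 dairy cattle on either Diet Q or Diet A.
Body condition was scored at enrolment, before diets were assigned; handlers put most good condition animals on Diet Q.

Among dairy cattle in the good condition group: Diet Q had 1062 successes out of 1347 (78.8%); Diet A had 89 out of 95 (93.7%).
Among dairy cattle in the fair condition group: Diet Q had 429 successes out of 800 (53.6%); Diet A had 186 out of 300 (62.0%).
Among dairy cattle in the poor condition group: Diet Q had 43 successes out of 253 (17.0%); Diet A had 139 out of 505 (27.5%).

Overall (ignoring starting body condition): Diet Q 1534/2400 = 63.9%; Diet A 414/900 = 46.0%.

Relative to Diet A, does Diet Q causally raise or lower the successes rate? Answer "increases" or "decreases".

decreases

Nothing the diet does changes starting body condition; the imbalance is an allocation artefact. With starting body condition also predicting the outcome, the pooled figure is confounded, and the within-stratum comparison is the causal one.
Within each level — good condition: 78.8% vs 93.7%; fair condition: 53.6% vs 62.0%; poor condition: 17.0% vs 27.5% — Diet A is higher every time.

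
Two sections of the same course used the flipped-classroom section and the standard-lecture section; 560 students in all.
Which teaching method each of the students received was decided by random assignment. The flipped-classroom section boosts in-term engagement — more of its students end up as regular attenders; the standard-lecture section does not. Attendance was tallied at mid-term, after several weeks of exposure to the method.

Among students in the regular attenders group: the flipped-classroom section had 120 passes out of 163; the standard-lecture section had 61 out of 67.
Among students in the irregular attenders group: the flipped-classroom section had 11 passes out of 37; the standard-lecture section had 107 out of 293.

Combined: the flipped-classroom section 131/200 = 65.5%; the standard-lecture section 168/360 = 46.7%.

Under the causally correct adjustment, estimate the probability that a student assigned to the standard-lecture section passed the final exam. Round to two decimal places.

0.47

The mid-term attendance-specific comparison favours the standard-lecture section throughout, but the pooled figures favour the flipped-classroom section. The question is whether to condition on mid-term attendance.
Mid-term attendance here is a post-treatment variable shaped by the teaching method; conditioning on it would introduce bias rather than remove it. The overall comparison is the causal one.
So P(outcome | do(the standard-lecture section)) is just the pooled rate for the standard-lecture section: 168/360 = 0.467.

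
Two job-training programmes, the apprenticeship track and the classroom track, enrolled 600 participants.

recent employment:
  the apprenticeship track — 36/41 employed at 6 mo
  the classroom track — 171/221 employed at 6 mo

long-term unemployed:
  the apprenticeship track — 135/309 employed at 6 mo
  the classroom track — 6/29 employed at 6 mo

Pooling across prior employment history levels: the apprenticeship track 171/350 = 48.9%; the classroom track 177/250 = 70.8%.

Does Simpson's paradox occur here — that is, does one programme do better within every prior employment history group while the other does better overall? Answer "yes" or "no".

Within each prior employment history level (recent employment 87.8% vs 77.4%; long-term unemployed 43.7% vs 20.7%), the apprenticeship track has the higher rate every time. Pooled: 48.9% vs 70.8% — the classroom track has the higher rate overall. The two comparisons disagree.

yes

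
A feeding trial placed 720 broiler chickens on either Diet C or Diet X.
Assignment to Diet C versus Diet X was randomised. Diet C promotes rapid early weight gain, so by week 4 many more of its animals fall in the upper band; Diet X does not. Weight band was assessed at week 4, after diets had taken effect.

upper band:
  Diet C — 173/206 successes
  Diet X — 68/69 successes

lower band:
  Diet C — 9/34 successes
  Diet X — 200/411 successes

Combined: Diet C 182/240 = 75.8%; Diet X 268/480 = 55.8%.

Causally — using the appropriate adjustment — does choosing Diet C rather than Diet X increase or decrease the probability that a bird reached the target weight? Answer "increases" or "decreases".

increases

Week-4 weight band lies on the pathway diet → week-4 weight band → outcome, so adjusting for it blocks the indirect effect. For the total causal effect of diet, use the unadjusted pooled rates.
Pooled: Diet C 75.8% vs Diet X 55.8%; Diet C is higher overall.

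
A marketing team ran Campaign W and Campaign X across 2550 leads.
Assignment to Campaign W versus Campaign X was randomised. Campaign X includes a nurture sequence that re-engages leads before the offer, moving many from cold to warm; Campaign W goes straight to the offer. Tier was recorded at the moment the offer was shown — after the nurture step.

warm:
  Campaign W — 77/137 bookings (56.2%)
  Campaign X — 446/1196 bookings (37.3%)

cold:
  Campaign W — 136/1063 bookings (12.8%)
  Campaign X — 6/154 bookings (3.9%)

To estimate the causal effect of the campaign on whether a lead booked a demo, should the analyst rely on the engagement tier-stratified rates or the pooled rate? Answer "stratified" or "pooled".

Within every engagement tier level Campaign W has the higher rate, yet pooled Campaign X does — Simpson's reversal.
Stratifying would compare campaigns among leads the campaigns themselves sorted into engagement tier groups — a form of selection on an intermediate. The unconditioned pooled rates give the total causal effect.
Pooled: Campaign W 17.8% vs Campaign X 33.5%; Campaign X is higher overall.

pooled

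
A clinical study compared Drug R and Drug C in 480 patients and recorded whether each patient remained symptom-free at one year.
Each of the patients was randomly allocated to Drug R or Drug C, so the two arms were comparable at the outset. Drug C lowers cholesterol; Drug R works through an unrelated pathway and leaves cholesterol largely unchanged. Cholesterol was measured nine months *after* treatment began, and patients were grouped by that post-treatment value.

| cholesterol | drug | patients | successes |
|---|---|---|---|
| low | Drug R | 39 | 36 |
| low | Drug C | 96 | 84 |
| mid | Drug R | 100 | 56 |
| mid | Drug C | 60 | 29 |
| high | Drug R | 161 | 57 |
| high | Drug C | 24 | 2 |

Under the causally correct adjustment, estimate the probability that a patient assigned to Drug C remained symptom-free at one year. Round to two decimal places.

The cholesterol-specific comparison favours Drug R throughout, but the pooled figures favour Drug C. The question is whether to condition on cholesterol.
The distribution of cholesterol is itself part of what the drug does — it is an intermediate outcome. Holding it fixed would remove that part of the effect; the total effect is the pooled difference.
So P(outcome | do(Drug C)) is just the pooled rate for Drug C: 115/180 = 0.639.

0.64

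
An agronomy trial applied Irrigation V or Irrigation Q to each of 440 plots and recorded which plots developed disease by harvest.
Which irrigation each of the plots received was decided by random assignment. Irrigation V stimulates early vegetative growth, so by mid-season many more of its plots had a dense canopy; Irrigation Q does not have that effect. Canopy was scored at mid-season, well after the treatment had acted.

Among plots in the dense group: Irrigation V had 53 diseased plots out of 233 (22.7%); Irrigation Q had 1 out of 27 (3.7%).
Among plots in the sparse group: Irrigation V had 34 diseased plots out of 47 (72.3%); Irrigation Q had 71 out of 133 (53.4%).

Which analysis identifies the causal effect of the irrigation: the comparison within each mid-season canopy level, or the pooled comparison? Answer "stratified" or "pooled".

The stratified and pooled comparisons disagree (Irrigation Q wins within each mid-season canopy; Irrigation V wins overall), so the answer turns on the causal role of mid-season canopy.
Mid-season canopy here is a post-treatment variable shaped by the irrigation; conditioning on it would introduce bias rather than remove it. The overall comparison is the causal one.
Pooled: Irrigation V 31.1% vs Irrigation Q 45.0%; Irrigation V is lower overall.

pooled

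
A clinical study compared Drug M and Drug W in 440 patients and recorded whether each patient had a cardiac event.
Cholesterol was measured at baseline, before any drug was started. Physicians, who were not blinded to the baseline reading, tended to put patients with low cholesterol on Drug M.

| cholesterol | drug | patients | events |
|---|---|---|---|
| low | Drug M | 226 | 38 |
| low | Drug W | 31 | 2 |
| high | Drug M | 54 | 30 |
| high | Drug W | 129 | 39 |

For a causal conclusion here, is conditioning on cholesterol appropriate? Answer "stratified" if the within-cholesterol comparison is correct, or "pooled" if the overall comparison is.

Cholesterol differs across drugs for reasons unrelated to any effect of the drug itself, and it separately predicts the outcome — a classic confounder. We must compare within cholesterol levels.
Within each level — low: 16.8% vs 6.5%; high: 55.6% vs 30.2% — Drug W is lower every time.

stratified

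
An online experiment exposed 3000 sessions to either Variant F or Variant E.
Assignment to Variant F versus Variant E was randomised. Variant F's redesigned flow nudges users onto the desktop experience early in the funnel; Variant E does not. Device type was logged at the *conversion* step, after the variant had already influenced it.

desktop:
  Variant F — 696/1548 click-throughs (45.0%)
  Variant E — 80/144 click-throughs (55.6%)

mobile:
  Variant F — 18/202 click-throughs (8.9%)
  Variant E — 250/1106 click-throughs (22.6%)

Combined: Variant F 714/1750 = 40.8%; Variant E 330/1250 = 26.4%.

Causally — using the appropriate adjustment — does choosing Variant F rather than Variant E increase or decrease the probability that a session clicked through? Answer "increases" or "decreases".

Variant E is higher inside every device type stratum but Variant F is higher in aggregate. Whether to stratify depends on how device type relates to the variant.
Stratifying would compare variants among sessions the variants themselves sorted into device type groups — a form of selection on an intermediate. The unconditioned pooled rates give the total causal effect.
Pooled: Variant F 40.8% vs Variant E 26.4%; Variant F is higher overall.

increases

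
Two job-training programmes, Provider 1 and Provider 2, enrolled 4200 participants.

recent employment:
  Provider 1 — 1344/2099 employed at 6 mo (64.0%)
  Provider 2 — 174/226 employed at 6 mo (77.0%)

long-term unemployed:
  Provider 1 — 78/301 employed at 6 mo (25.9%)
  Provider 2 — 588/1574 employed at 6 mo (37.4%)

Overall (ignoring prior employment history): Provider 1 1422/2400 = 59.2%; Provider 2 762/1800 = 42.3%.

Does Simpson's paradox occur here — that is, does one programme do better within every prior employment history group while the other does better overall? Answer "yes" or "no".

Within each prior employment history level (recent employment 64.0% vs 77.0%; long-term unemployed 25.9% vs 37.4%), Provider 2 has the higher rate every time. Pooled: 59.2% vs 42.3% — Provider 1 has the higher rate overall. The two comparisons disagree.

yes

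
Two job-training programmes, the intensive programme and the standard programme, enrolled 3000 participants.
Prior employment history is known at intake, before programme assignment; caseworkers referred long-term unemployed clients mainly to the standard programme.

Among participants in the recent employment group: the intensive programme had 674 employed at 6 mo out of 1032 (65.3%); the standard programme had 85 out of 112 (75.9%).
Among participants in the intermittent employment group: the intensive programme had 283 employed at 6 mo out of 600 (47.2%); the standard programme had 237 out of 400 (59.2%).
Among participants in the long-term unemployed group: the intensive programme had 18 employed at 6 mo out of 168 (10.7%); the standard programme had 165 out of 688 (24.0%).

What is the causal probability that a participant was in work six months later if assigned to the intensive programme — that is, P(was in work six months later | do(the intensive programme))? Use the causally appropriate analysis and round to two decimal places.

0.44

Prior employment history is set before the programme has any effect — it is not caused by the programme — and it independently drives the outcome. That makes it a confounder, so the causal comparison is within prior employment history levels.
Standardising the intensive programme to the population prior employment history mix: 0.381·674/1032 + 0.333·283/600 + 0.285·18/168 = 0.437.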